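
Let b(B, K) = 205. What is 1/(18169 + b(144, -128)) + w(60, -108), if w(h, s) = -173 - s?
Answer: -1194309/18374 ≈ -65.000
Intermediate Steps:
1/(18169 + b(144, -128)) + w(60, -108) = 1/(18169 + 205) + (-173 - 1*(-108)) = 1/18374 + (-173 + 108) = 1/18374 - 65 = -1194309/18374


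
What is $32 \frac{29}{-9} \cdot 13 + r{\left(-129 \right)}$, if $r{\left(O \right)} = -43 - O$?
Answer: $- \frac{11290}{9} \approx -1254.4$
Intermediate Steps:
$32 \frac{29}{-9} \cdot 13 + r{\left(-129 \right)} = 32 \frac{29}{-9} \cdot 13 - -86 = 32 \cdot 29 \left(- \frac{1}{9}\right) 13 + \left(-43 + 129\right) = 32 \left(- \frac{29}{9}\right) 13 + 86 = \left(- \frac{928}{9}\right) 13 + 86 = - \frac{12064}{9} + 86 = - \frac{11290}{9}$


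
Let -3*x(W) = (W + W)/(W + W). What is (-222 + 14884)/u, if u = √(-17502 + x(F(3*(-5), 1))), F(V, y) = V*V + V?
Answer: -14662*I*√157521/52507 ≈ -110.83*I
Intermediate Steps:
F(V, y) = V + V² (F(V, y) = V² + V = V + V²)
x(W) = -⅓ (x(W) = -(W + W)/(3*(W + W)) = -2*W/(3*(2*W)) = -2*W*1/(2*W)/3 = -⅓*1 = -⅓)
u = I*√157521/3 (u = √(-17502 - ⅓) = √(-52507/3) = I*√157521/3 ≈ 132.3*I)
(-222 + 14884)/u = (-222 + 14884)/((I*√157521/3)) = 14662*(-I*√157521/52507) = -14662*I*√157521/52507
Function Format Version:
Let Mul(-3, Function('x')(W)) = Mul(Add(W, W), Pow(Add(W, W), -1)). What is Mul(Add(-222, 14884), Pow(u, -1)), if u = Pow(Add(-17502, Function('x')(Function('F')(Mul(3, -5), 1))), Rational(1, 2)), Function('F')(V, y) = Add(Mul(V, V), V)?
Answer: Mul(Rational(-14662, 52507), I, Pow(157521, Rational(1, 2))) ≈ Mul(-110.83, I)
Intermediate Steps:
Function('F')(V, y) = Add(V, Pow(V, 2)) (Function('F')(V, y) = Add(Pow(V, 2), V) = Add(V, Pow(V, 2)))
Function('x')(W) = Rational(-1, 3) (Function('x')(W) = Mul(Rational(-1, 3), Mul(Add(W, W), Pow(Add(W, W), -1))) = Mul(Rational(-1, 3), Mul(Mul(2, W), Pow(Mul(2, W), -1))) = Mul(Rational(-1, 3), Mul(Mul(2, W), Mul(Rational(1, 2), Pow(W, -1)))) = Mul(Rational(-1, 3), 1) = Rational(-1, 3))
u = Mul(Rational(1, 3), I, Pow(157521, Rational(1, 2))) (u = Pow(Add(-17502, Rational(-1, 3)), Rational(1, 2)) = Pow(Rational(-52507, 3), Rational(1, 2)) = Mul(Rational(1, 3), I, Pow(157521, Rational(1, 2))) ≈ Mul(132.30, I))
Mul(Add(-222, 14884), Pow(u, -1)) = Mul(Add(-222, 14884), Pow(Mul(Rational(1, 3), I, Pow(157521, Rational(1, 2))), -1)) = Mul(14662, Mul(Rational(-1, 52507), I, Pow(157521, Rational(1, 2)))) = Mul(Rational(-14662, 52507), I, Pow(157521, Rational(1, 2)))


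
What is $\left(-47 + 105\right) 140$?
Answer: $8120$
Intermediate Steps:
$\left(-47 + 105\right) 140 = 58 \cdot 140 = 8120$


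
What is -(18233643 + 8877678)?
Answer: -27111321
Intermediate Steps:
-(18233643 + 8877678) = -2797/(1/(5977 + (542 + 3174))) = -2797/(1/(5977 + 3716)) = -2797/(1/9693) = -2797/1/9693 = -2797*9693 = -27111321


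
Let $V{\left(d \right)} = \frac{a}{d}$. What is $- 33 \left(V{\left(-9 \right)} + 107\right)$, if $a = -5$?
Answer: $- \frac{10648}{3} \approx -3549.3$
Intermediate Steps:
$V{\left(d \right)} = - \frac{5}{d}$
$- 33 \left(V{\left(-9 \right)} + 107\right) = - 33 \left(- \frac{5}{-9} + 107\right) = - 33 \left(\left(-5\right) \left(- \frac{1}{9}\right) + 107\right) = - 33 \left(\frac{5}{9} + 107\right) = \left(-33\right) \frac{968}{9} = - \frac{10648}{3}$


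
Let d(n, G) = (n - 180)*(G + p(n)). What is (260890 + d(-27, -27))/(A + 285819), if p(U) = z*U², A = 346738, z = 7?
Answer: -789842/632557 ≈ -1.2486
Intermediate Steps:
p(U) = 7*U²
d(n, G) = (-180 + n)*(G + 7*n²) (d(n, G) = (n - 180)*(G + 7*n²) = (-180 + n)*(G + 7*n²))
(260890 + d(-27, -27))/(A + 285819) = (260890 + (-1260*(-27)² - 180*(-27) + 7*(-27)³ - 27*(-27)))/(346738 + 285819) = (260890 + (-1260*729 + 4860 + 7*(-19683) + 729))/632557 = (260890 + (-918540 + 4860 - 137781 + 729))*(1/632557) = (260890 - 1050732)*(1/632557) = -789842*1/632557 = -789842/632557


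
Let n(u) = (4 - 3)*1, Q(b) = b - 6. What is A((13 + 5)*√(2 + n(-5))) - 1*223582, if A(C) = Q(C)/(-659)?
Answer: -147340532/659 - 18*√3/659 ≈ -2.2358e+5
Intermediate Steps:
Q(b) = -6 + b
n(u) = 1 (n(u) = 1*1 = 1)
A(C) = 6/659 - C/659 (A(C) = (-6 + C)/(-659) = (-6 + C)*(-1/659) = 6/659 - C/659)
A((13 + 5)*√(2 + n(-5))) - 1*223582 = (6/659 - (13 + 5)*√(2 + 1)/659) - 1*223582 = (6/659 - 18*√3/659) - 223582 = -147340532/659 - 18*√3/659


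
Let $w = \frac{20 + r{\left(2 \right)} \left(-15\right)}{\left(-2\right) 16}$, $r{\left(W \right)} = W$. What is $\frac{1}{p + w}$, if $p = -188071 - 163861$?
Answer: $- \frac{16}{5630907} \approx -2.8415 \cdot 10^{-6}$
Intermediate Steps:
$w = \frac{5}{16}$ ($w = \frac{20 + 2 \left(-15\right)}{\left(-2\right) 16} = \frac{20 - 30}{-32} = \left(- \frac{1}{32}\right) \left(-10\right) = \frac{5}{16} \approx 0.3125$)
$p = -351932$
$\frac{1}{p + w} = \frac{1}{-351932 + \frac{5}{16}} = \frac{1}{- \frac{5630907}{16}} = - \frac{16}{5630907}$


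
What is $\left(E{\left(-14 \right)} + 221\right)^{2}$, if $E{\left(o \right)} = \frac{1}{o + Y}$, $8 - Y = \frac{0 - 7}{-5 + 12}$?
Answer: $\frac{1218816}{25} \approx 48753.0$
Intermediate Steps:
$Y = 9$ ($Y = 8 - \frac{0 - 7}{-5 + 12} = 8 - - \frac{7}{7} = 8 - \left(-7\right) \frac{1}{7} = 8 - -1 = 8 + 1 = 9$)
$E{\left(o \right)} = \frac{1}{9 + o}$ ($E{\left(o \right)} = \frac{1}{o + 9} = \frac{1}{9 + o}$)
$\left(E{\left(-14 \right)} + 221\right)^{2} = \left(\frac{1}{9 - 14} + 221\right)^{2} = \left(\frac{1}{-5} + 221\right)^{2} = \left(- \frac{1}{5} + 221\right)^{2} = \left(\frac{1104}{5}\right)^{2} = \frac{1218816}{25}$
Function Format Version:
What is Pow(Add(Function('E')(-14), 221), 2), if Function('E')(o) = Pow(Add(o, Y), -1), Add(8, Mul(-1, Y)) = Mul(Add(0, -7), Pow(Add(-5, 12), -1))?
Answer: Rational(1218816, 25) ≈ 48753.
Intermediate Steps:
Y = 9 (Y = Add(8, Mul(-1, Mul(Add(0, -7), Pow(Add(-5, 12), -1)))) = Add(8, Mul(-1, Mul(-7, Pow(7, -1)))) = Add(8, Mul(-1, Mul(-7, Rational(1, 7)))) = Add(8, Mul(-1, -1)) = Add(8, 1) = 9)
Function('E')(o) = Pow(Add(9, o), -1) (Function('E')(o) = Pow(Add(o, 9), -1) = Pow(Add(9, o), -1))
Pow(Add(Function('E')(-14), 221), 2) = Pow(Add(Pow(Add(9, -14), -1), 221), 2) = Pow(Add(Pow(-5, -1), 221), 2) = Pow(Add(Rational(-1, 5), 221), 2) = Pow(Rational(1104, 5), 2) = Rational(1218816, 25)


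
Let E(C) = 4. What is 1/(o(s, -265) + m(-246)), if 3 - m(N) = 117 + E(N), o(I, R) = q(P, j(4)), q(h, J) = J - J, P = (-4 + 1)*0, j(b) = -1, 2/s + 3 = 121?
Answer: -1/118 ≈ -0.0084746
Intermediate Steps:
s = 1/59 (s = 2/(-3 + 121) = 2/118 = 2*(1/118) = 1/59 ≈ 0.016949)
P = 0 (P = -3*0 = 0)
q(h, J) = 0
o(I, R) = 0
m(N) = -118 (m(N) = 3 - (117 + 4) = 3 - 1*121 = 3 - 121 = -118)
1/(o(s, -265) + m(-246)) = 1/(0 - 118) = 1/(-118) = -1/118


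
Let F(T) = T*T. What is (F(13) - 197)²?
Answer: 784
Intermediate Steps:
F(T) = T²
(F(13) - 197)² = (13² - 197)² = (169 - 197)² = (-28)² = 784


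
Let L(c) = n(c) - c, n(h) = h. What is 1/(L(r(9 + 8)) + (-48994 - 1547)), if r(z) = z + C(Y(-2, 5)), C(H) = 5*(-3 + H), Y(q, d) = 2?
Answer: -1/50541 ≈ -1.9786e-5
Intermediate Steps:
C(H) = -15 + 5*H
r(z) = -5 + z (r(z) = z + (-15 + 5*2) = z + (-15 + 10) = z - 5 = -5 + z)
L(c) = 0 (L(c) = c - c = 0)
1/(L(r(9 + 8)) + (-48994 - 1547)) = 1/(0 + (-48994 - 1547)) = 1/(0 - 50541) = 1/(-50541) = -1/50541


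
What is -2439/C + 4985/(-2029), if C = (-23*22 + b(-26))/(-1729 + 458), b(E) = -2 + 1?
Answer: -2097454832/342901 ≈ -6116.8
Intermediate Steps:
b(E) = -1
C = 507/1271 (C = (-23*22 - 1)/(-1729 + 458) = (-506 - 1)/(-1271) = -507*(-1/1271) = 507/1271 ≈ 0.39890)
-2439/C + 4985/(-2029) = -2439/507/1271 + 4985/(-2029) = -2439*1271/507 + 4985*(-1/2029) = -1033323/169 - 4985/2029 = -2097454832/342901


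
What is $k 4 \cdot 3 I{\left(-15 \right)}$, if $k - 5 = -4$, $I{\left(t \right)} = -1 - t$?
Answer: $168$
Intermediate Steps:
$k = 1$ ($k = 5 - 4 = 1$)
$k 4 \cdot 3 I{\left(-15 \right)} = 1 \cdot 4 \cdot 3 \left(-1 - -15\right) = 4 \cdot 3 \left(-1 + 15\right) = 12 \cdot 14 = 168$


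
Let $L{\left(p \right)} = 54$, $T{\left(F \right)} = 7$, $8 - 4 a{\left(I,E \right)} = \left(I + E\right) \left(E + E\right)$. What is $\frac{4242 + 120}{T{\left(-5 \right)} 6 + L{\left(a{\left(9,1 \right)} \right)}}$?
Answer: $\frac{727}{16} \approx 45.438$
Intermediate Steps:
$a{\left(I,E \right)} = 2 - \frac{E \left(E + I\right)}{2}$ ($a{\left(I,E \right)} = 2 - \frac{\left(I + E\right) \left(E + E\right)}{4} = 2 - \frac{\left(E + I\right) 2 E}{4} = 2 - \frac{2 E \left(E + I\right)}{4} = 2 - \frac{E \left(E + I\right)}{2}$)
$\frac{4242 + 120}{T{\left(-5 \right)} 6 + L{\left(a{\left(9,1 \right)} \right)}} = \frac{4242 + 120}{7 \cdot 6 + 54} = \frac{4362}{42 + 54} = \frac{4362}{96} = 4362 \cdot \frac{1}{96} = \frac{727}{16}$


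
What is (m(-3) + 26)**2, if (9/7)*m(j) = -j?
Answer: 7225/9 ≈ 802.78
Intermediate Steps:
m(j) = -7*j/9 (m(j) = 7*(-j)/9 = -7*j/9)
(m(-3) + 26)**2 = (-7/9*(-3) + 26)**2 = (7/3 + 26)**2 = (85/3)**2 = 7225/9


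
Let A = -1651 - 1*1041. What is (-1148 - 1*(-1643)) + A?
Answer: -2197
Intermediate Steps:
A = -2692 (A = -1651 - 1041 = -2692)
(-1148 - 1*(-1643)) + A = (-1148 - 1*(-1643)) - 2692 = (-1148 + 1643) - 2692 = 495 - 2692 = -2197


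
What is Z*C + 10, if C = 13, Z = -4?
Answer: -42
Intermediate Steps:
Z*C + 10 = -4*13 + 10 = -52 + 10 = -42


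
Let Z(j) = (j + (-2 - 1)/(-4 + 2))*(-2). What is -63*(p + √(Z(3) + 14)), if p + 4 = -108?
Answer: 7056 - 63*√5 ≈ 6915.1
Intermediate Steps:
p = -112 (p = -4 - 108 = -112)
Z(j) = -3 - 2*j (Z(j) = (j - 3/(-2))*(-2) = (j - 3*(-½))*(-2) = (j + 3/2)*(-2) = (3/2 + j)*(-2) = -3 - 2*j)
-63*(p + √(Z(3) + 14)) = -63*(-112 + √((-3 - 2*3) + 14)) = -63*(-112 + √((-3 - 6) + 14)) = -63*(-112 + √(-9 + 14)) = -63*(-112 + √5) = 7056 - 63*√5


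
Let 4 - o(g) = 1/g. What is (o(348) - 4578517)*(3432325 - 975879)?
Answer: -1956955371623075/174 ≈ -1.1247e+13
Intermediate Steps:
o(g) = 4 - 1/g
(o(348) - 4578517)*(3432325 - 975879) = ((4 - 1/348) - 4578517)*(3432325 - 975879) = ((4 - 1*1/348) - 4578517)*2456446 = ((4 - 1/348) - 4578517)*2456446 = (1391/348 - 4578517)*2456446 = -1593322525/348*2456446 = -1956955371623075/174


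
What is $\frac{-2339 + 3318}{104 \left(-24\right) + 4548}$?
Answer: $\frac{979}{2052} \approx 0.4771$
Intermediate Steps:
$\frac{-2339 + 3318}{104 \left(-24\right) + 4548} = \frac{979}{-2496 + 4548} = \frac{979}{2052}$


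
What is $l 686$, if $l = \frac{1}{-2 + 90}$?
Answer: $\frac{343}{44} \approx 7.7955$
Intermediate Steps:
$l = \frac{1}{88} \approx 0.011364$
$l 686 = \frac{1}{88} \cdot 686 = \frac{343}{44}$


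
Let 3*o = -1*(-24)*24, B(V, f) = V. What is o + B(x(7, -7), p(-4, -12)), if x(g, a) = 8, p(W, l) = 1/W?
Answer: 200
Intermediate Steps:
o = 192 (o = (-1*(-24)*24)/3 = (24*24)/3 = (1/3)*576 = 192)
o + B(x(7, -7), p(-4, -12)) = 192 + 8 = 200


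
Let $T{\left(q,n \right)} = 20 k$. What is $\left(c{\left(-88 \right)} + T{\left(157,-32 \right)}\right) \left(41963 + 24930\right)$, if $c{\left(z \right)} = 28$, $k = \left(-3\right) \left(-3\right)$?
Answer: $13913744$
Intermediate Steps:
$k = 9$
$T{\left(q,n \right)} = 180$ ($T{\left(q,n \right)} = 20 \cdot 9 = 180$)
$\left(c{\left(-88 \right)} + T{\left(157,-32 \right)}\right) \left(41963 + 24930\right) = \left(28 + 180\right) \left(41963 + 24930\right) = 208 \cdot 66893 = 13913744$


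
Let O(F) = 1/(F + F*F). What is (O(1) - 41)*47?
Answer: -3807/2 ≈ -1903.5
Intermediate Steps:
O(F) = 1/(F + F²)
(O(1) - 41)*47 = (1/(1*(1 + 1)) - 41)*47 = (1/2 - 41)*47 = (1*(½) - 41)*47 = (½ - 41)*47 = -81/2*47 = -3807/2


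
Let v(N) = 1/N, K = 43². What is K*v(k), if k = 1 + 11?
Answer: 1849/12 ≈ 154.08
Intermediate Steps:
k = 12
K = 1849
K*v(k) = 1849/12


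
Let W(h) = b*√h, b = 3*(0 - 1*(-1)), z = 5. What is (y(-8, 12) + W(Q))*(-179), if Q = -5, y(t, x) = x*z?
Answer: -10740 - 537*I*√5 ≈ -10740.0 - 1200.8*I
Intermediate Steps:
y(t, x) = 5*x (y(t, x) = x*5 = 5*x)
b = 3 (b = 3*(0 + 1) = 3*1 = 3)
W(h) = 3*√h
(y(-8, 12) + W(Q))*(-179) = (5*12 + 3*√(-5))*(-179) = (60 + 3*(I*√5))*(-179) = (60 + 3*I*√5)*(-179) = -10740 - 537*I*√5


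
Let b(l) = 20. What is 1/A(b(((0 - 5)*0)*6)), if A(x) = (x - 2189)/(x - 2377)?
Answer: 2357/2169 ≈ 1.0867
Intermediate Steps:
A(x) = (-2189 + x)/(-2377 + x)
1/A(b(((0 - 5)*0)*6)) = 1/((-2189 + 20)/(-2377 + 20)) = 1/(-2169/(-2357)) = 1/(-1/2357*(-2169)) = 1/(2169/2357) = 2357/2169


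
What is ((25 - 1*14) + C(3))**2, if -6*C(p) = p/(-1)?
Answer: 529/4 ≈ 132.25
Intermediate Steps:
C(p) = p/6 (C(p) = -p/(6*(-1)) = -p*(-1)/6 = -(-1)*p/6 = p/6)
((25 - 1*14) + C(3))**2 = ((25 - 1*14) + (1/6)*3)**2 = ((25 - 14) + 1/2)**2 = (11 + 1/2)**2 = (23/2)**2 = 529/4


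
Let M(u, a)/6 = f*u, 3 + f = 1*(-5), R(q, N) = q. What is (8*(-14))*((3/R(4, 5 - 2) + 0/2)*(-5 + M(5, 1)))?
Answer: 20580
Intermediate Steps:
f = -8 (f = -3 + 1*(-5) = -3 - 5 = -8)
M(u, a) = -48*u (M(u, a) = 6*(-8*u) = -48*u)
(8*(-14))*((3/R(4, 5 - 2) + 0/2)*(-5 + M(5, 1))) = (8*(-14))*((3/4 + 0/2)*(-5 - 48*5)) = -112*(3*(1/4) + 0*(1/2))*(-5 - 240) = -112*(3/4 + 0)*(-245) = -84*(-245) = -112*(-735/4) = 20580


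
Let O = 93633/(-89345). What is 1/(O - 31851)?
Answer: -89345/2845821228 ≈ -3.1395e-5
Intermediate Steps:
O = -93633/89345 (O = 93633*(-1/89345) = -93633/89345 ≈ -1.0480)
1/(O - 31851) = 1/(-93633/89345 - 31851) = 1/(-2845821228/89345) = -89345/2845821228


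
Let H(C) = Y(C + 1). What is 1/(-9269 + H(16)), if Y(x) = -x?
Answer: -1/9286 ≈ -0.00010769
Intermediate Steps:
H(C) = -1 - C (H(C) = -(C + 1) = -(1 + C) = -1 - C)
1/(-9269 + H(16)) = 1/(-9269 + (-1 - 1*16)) = 1/(-9269 + (-1 - 16)) = 1/(-9269 - 17) = 1/(-9286) = -1/9286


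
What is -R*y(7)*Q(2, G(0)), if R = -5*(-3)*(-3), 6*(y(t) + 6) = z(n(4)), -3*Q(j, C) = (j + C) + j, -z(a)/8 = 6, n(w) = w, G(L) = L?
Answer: 840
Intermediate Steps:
z(a) = -48 (z(a) = -8*6 = -48)
Q(j, C) = -2*j/3 - C/3 (Q(j, C) = -((j + C) + j)/3 = -((C + j) + j)/3 = -(C + 2*j)/3 = -2*j/3 - C/3)
y(t) = -14 (y(t) = -6 + (⅙)*(-48) = -6 - 8 = -14)
R = -45 (R = 15*(-3) = -45)
-R*y(7)*Q(2, G(0)) = -(-45*(-14))*(-⅔*2 - ⅓*0) = -630*(-4/3 + 0) = -630*(-4)/3 = -1*(-840) = 840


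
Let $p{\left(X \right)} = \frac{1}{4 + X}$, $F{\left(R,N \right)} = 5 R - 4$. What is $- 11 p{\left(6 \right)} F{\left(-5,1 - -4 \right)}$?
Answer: $\frac{319}{10} \approx 31.9$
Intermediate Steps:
$F{\left(R,N \right)} = -4 + 5 R$
$- 11 p{\left(6 \right)} F{\left(-5,1 - -4 \right)} = - \frac{11}{4 + 6} \left(-4 + 5 \left(-5\right)\right) = - \frac{11}{10} \left(-4 - 25\right) = \left(-11\right) \frac{1}{10} \left(-29\right) = \left(- \frac{11}{10}\right) \left(-29\right) = \frac{319}{10}$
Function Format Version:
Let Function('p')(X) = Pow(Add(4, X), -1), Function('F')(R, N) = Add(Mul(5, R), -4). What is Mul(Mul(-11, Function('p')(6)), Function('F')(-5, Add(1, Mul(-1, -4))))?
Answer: Rational(319, 10) ≈ 31.900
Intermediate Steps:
Function('F')(R, N) = Add(-4, Mul(5, R))
Mul(Mul(-11, Function('p')(6)), Function('F')(-5, Add(1, Mul(-1, -4)))) = Mul(Mul(-11, Pow(Add(4, 6), -1)), Add(-4, Mul(5, -5))) = Mul(Mul(-11, Pow(10, -1)), Add(-4, -25)) = Mul(Mul(-11, Rational(1, 10)), -29) = Mul(Rational(-11, 10), -29) = Rational(319, 10)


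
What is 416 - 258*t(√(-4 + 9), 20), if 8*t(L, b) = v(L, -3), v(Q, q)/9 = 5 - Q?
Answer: -4141/4 + 1161*√5/4 ≈ -386.23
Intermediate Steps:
v(Q, q) = 45 - 9*Q (v(Q, q) = 9*(5 - Q) = 45 - 9*Q)
t(L, b) = 45/8 - 9*L/8 (t(L, b) = (45 - 9*L)/8 = 45/8 - 9*L/8)
416 - 258*t(√(-4 + 9), 20) = 416 - 258*(45/8 - 9*√(-4 + 9)/8) = 416 - 258*(45/8 - 9*√5/8) = 416 + (-5805/4 + 1161*√5/4) = -4141/4 + 1161*√5/4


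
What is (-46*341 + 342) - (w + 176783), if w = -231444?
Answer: 39317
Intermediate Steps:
(-46*341 + 342) - (w + 176783) = (-46*341 + 342) - (-231444 + 176783) = (-15686 + 342) - 1*(-54661) = -15344 + 54661 = 39317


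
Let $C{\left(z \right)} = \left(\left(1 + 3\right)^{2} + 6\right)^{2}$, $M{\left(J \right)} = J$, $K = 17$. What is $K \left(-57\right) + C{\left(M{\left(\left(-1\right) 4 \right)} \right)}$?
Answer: $-485$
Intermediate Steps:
$C{\left(z \right)} = 484$ ($C{\left(z \right)} = \left(4^{2} + 6\right)^{2} = \left(16 + 6\right)^{2} = 22^{2} = 484$)
$K \left(-57\right) + C{\left(M{\left(\left(-1\right) 4 \right)} \right)} = 17 \left(-57\right) + 484 = -969 + 484 = -485$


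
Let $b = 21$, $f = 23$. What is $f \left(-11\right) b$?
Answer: $-5313$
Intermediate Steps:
$f \left(-11\right) b = 23 \left(-11\right) 21 = \left(-253\right) 21 = -5313$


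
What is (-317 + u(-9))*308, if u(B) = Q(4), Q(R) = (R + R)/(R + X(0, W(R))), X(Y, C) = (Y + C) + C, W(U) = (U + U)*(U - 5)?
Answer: -293524/3 ≈ -97841.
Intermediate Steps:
W(U) = 2*U*(-5 + U) (W(U) = (2*U)*(-5 + U) = 2*U*(-5 + U))
X(Y, C) = Y + 2*C (X(Y, C) = (C + Y) + C = Y + 2*C)
Q(R) = 2*R/(R + 4*R*(-5 + R)) (Q(R) = (R + R)/(R + (0 + 2*(2*R*(-5 + R)))) = (2*R)/(R + (0 + 4*R*(-5 + R))) = (2*R)/(R + 4*R*(-5 + R)) = 2*R/(R + 4*R*(-5 + R)))
u(B) = -⅔ (u(B) = 2/(-19 + 4*4) = 2/(-19 + 16) = 2/(-3) = 2*(-⅓) = -⅔)
(-317 + u(-9))*308 = (-317 - ⅔)*308 = -953/3*308 = -293524/3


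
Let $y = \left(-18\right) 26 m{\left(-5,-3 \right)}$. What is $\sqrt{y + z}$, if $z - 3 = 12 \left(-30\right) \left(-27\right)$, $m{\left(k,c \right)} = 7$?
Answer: $\sqrt{6447} \approx 80.293$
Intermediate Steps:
$z = 9723$ ($z = 3 + 12 \left(-30\right) \left(-27\right) = 3 - -9720 = 3 + 9720 = 9723$)
$y = -3276$ ($y = \left(-18\right) 26 \cdot 7 = \left(-468\right) 7 = -3276$)
$\sqrt{y + z} = \sqrt{-3276 + 9723} = \sqrt{6447}$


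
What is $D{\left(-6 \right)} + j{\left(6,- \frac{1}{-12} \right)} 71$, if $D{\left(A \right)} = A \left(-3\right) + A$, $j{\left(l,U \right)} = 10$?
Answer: $722$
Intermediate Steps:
$D{\left(A \right)} = - 2 A$ ($D{\left(A \right)} = - 3 A + A = - 2 A$)
$D{\left(-6 \right)} + j{\left(6,- \frac{1}{-12} \right)} 71 = \left(-2\right) \left(-6\right) + 10 \cdot 71 = 12 + 710 = 722$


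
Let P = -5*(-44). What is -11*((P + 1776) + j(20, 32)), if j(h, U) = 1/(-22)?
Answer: -43911/2 ≈ -21956.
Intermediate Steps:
P = 220
j(h, U) = -1/22
-11*((P + 1776) + j(20, 32)) = -11*((220 + 1776) - 1/22) = -11*(1996 - 1/22) = -11*43911/22 = -43911/2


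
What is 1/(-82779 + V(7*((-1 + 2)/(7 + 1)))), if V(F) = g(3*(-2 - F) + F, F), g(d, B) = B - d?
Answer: -8/662163 ≈ -1.2082e-5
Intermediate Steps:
V(F) = 6 + 3*F (V(F) = F - (3*(-2 - F) + F) = F - ((-6 - 3*F) + F) = F - (-6 - 2*F) = F + (6 + 2*F) = 6 + 3*F)
1/(-82779 + V(7*((-1 + 2)/(7 + 1)))) = 1/(-82779 + (6 + 3*(7*((-1 + 2)/(7 + 1))))) = 1/(-82779 + (6 + 3*(7*(1/8)))) = 1/(-82779 + (6 + 3*(7*(1*(⅛))))) = 1/(-82779 + (6 + 3*(7*(⅛)))) = 1/(-82779 + (6 + 3*(7/8))) = 1/(-82779 + (6 + 21/8)) = 1/(-82779 + 69/8) = 1/(-662163/8) = -8/662163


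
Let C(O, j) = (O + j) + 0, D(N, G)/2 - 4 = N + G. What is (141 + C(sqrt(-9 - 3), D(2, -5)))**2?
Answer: 20437 + 572*I*sqrt(3) ≈ 20437.0 + 990.73*I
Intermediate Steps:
D(N, G) = 8 + 2*G + 2*N (D(N, G) = 8 + 2*(N + G) = 8 + 2*(G + N) = 8 + (2*G + 2*N) = 8 + 2*G + 2*N)
C(O, j) = O + j
(141 + C(sqrt(-9 - 3), D(2, -5)))**2 = (141 + (sqrt(-9 - 3) + (8 + 2*(-5) + 2*2)))**2 = (141 + (sqrt(-12) + (8 - 10 + 4)))**2 = (141 + (2*I*sqrt(3) + 2))**2 = (141 + (2 + 2*I*sqrt(3)))**2 = (143 + 2*I*sqrt(3))**2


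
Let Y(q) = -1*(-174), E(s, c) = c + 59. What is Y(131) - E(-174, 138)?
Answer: -23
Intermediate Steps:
E(s, c) = 59 + c
Y(q) = 174
Y(131) - E(-174, 138) = 174 - (59 + 138) = 174 - 1*197 = 174 - 197 = -23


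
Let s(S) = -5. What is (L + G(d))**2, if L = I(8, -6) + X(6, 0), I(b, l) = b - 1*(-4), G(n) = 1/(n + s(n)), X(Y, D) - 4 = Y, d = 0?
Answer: 11881/25 ≈ 475.24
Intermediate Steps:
X(Y, D) = 4 + Y
G(n) = 1/(-5 + n) (G(n) = 1/(n - 5) = 1/(-5 + n))
I(b, l) = 4 + b (I(b, l) = b + 4 = 4 + b)
L = 22 (L = (4 + 8) + (4 + 6) = 12 + 10 = 22)
(L + G(d))**2 = (22 + 1/(-5 + 0))**2 = (22 + 1/(-5))**2 = (22 - 1/5)**2 = (109/5)**2 = 11881/25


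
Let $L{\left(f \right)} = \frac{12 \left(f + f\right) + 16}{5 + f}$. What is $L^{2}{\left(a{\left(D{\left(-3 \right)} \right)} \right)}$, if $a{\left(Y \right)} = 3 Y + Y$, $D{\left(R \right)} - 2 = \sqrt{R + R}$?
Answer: $\frac{256 \left(47 i + 156 \sqrt{6}\right)}{- 73 i + 104 \sqrt{6}} \approx 342.35 + 145.34 i$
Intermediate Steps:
$D{\left(R \right)} = 2 + \sqrt{2} \sqrt{R}$ ($D{\left(R \right)} = 2 + \sqrt{R + R} = 2 + \sqrt{2 R} = 2 + \sqrt{2} \sqrt{R}$)
$a{\left(Y \right)} = 4 Y$
$L{\left(f \right)} = \frac{16 + 24 f}{5 + f}$ ($L{\left(f \right)} = \frac{12 \cdot 2 f + 16}{5 + f} = \frac{24 f + 16}{5 + f} = \frac{16 + 24 f}{5 + f}$)
$L^{2}{\left(a{\left(D{\left(-3 \right)} \right)} \right)} = \left(\frac{8 \left(2 + 3 \cdot 4 \left(2 + \sqrt{2} \sqrt{-3}\right)\right)}{5 + 4 \left(2 + \sqrt{2} \sqrt{-3}\right)}\right)^{2} = \left(\frac{8 \left(2 + 3 \cdot 4 \left(2 + \sqrt{2} i \sqrt{3}\right)\right)}{5 + 4 \left(2 + \sqrt{2} i \sqrt{3}\right)}\right)^{2} = \left(\frac{8 \left(2 + 3 \cdot 4 \left(2 + i \sqrt{6}\right)\right)}{5 + 4 \left(2 + i \sqrt{6}\right)}\right)^{2} = \left(\frac{8 \left(2 + 3 \left(8 + 4 i \sqrt{6}\right)\right)}{5 + \left(8 + 4 i \sqrt{6}\right)}\right)^{2} = \left(\frac{8 \left(2 + \left(24 + 12 i \sqrt{6}\right)\right)}{13 + 4 i \sqrt{6}}\right)^{2} = \left(\frac{8 \left(26 + 12 i \sqrt{6}\right)}{13 + 4 i \sqrt{6}}\right)^{2} = \frac{64 \left(26 + 12 i \sqrt{6}\right)^{2}}{\left(13 + 4 i \sqrt{6}\right)^{2}}$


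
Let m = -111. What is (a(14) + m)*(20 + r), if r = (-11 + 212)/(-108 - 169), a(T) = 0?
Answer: -592629/277 ≈ -2139.5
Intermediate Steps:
r = -201/277 (r = 201/(-277) = 201*(-1/277) = -201/277 ≈ -0.72563)
(a(14) + m)*(20 + r) = (0 - 111)*(20 - 201/277) = -111*5339/277 = -592629/277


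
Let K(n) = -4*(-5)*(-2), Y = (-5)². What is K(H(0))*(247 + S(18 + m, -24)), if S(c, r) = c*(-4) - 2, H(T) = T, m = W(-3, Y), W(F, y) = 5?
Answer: -6120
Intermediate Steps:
Y = 25
m = 5
S(c, r) = -2 - 4*c (S(c, r) = -4*c - 2 = -2 - 4*c)
K(n) = -40 (K(n) = 20*(-2) = -40)
K(H(0))*(247 + S(18 + m, -24)) = -40*(247 + (-2 - 4*(18 + 5))) = -40*(247 + (-2 - 4*23)) = -40*(247 + (-2 - 92)) = -40*(247 - 94) = -40*153 = -6120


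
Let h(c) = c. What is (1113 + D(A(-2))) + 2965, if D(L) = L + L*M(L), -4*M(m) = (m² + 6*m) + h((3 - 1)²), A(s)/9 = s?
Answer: 5050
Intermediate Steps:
A(s) = 9*s
M(m) = -1 - 3*m/2 - m²/4 (M(m) = -((m² + 6*m) + (3 - 1)²)/4 = -((m² + 6*m) + 2²)/4 = -((m² + 6*m) + 4)/4 = -(4 + m² + 6*m)/4 = -1 - 3*m/2 - m²/4)
D(L) = L + L*(-1 - 3*L/2 - L²/4)
(1113 + D(A(-2))) + 2965 = (1113 - (9*(-2))²*(6 + 9*(-2))/4) + 2965 = (1113 - ¼*(-18)²*(6 - 18)) + 2965 = (1113 - ¼*324*(-12)) + 2965 = (1113 + 972) + 2965 = 2085 + 2965 = 5050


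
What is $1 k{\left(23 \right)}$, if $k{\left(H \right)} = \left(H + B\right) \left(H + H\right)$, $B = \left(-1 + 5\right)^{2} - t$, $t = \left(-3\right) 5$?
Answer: $2484$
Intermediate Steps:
$t = -15$
$B = 31$ ($B = \left(-1 + 5\right)^{2} - -15 = 4^{2} + 15 = 16 + 15 = 31$)
$k{\left(H \right)} = 2 H \left(31 + H\right)$ ($k{\left(H \right)} = \left(H + 31\right) \left(H + H\right) = \left(31 + H\right) 2 H = 2 H \left(31 + H\right)$)
$1 k{\left(23 \right)} = 1 \cdot 2 \cdot 23 \left(31 + 23\right) = 1 \cdot 2 \cdot 23 \cdot 54 = 1 \cdot 2484 = 2484$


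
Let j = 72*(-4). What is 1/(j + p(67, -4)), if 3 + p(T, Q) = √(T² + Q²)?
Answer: -291/80176 - √4505/80176 ≈ -0.0044667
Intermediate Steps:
j = -288
p(T, Q) = -3 + √(Q² + T²) (p(T, Q) = -3 + √(T² + Q²) = -3 + √(Q² + T²))
1/(j + p(67, -4)) = 1/(-288 + (-3 + √((-4)² + 67²))) = 1/(-288 + (-3 + √(16 + 4489))) = 1/(-288 + (-3 + √4505)) = 1/(-291 + √4505)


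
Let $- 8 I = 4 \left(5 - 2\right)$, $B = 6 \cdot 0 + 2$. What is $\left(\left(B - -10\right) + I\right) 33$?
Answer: $\frac{693}{2} \approx 346.5$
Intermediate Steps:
$B = 2$ ($B = 0 + 2 = 2$)
$I = - \frac{3}{2}$ ($I = - \frac{4 \left(5 - 2\right)}{8} = - \frac{4 \cdot 3}{8} = \left(- \frac{1}{8}\right) 12 = - \frac{3}{2} \approx -1.5$)
$\left(\left(B - -10\right) + I\right) 33 = \left(\left(2 - -10\right) - \frac{3}{2}\right) 33 = \left(\left(2 + 10\right) - \frac{3}{2}\right) 33 = \left(12 - \frac{3}{2}\right) 33 = \frac{21}{2} \cdot 33 = \frac{693}{2}$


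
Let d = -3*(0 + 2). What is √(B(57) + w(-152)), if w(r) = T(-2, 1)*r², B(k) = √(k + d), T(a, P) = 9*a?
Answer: √(-415872 + √51) ≈ 644.88*I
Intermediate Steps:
d = -6 (d = -3*2 = -6)
B(k) = √(-6 + k) (B(k) = √(k - 6) = √(-6 + k))
w(r) = -18*r² (w(r) = (9*(-2))*r² = -18*r²)
√(B(57) + w(-152)) = √(√(-6 + 57) - 18*(-152)²) = √(√51 - 18*23104) = √(√51 - 415872) = √(-415872 + √51)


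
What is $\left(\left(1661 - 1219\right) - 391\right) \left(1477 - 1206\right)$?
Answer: $13821$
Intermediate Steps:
$\left(\left(1661 - 1219\right) - 391\right) \left(1477 - 1206\right) = \left(442 - 391\right) \left(1477 - 1206\right) = 51 \left(1477 - 1206\right) = 51 \cdot 271 = 13821$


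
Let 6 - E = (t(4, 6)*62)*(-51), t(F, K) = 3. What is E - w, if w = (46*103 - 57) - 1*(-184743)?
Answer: -179932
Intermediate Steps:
w = 189424 (w = (4738 - 57) + 184743 = 4681 + 184743 = 189424)
E = 9492 (E = 6 - 3*62*(-51) = 6 - 186*(-51) = 6 - 1*(-9486) = 6 + 9486 = 9492)
E - w = 9492 - 1*189424 = 9492 - 189424 = -179932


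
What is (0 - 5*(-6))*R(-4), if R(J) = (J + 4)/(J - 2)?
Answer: 0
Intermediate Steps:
R(J) = (4 + J)/(-2 + J)
(0 - 5*(-6))*R(-4) = (0 - 5*(-6))*((4 - 4)/(-2 - 4)) = (0 + 30)*(0/(-6)) = 30*(-1/6*0) = 30*0 = 0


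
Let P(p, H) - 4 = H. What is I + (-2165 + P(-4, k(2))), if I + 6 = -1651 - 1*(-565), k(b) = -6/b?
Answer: -3256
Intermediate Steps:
P(p, H) = 4 + H
I = -1092 (I = -6 + (-1651 - 1*(-565)) = -6 + (-1651 + 565) = -6 - 1086 = -1092)
I + (-2165 + P(-4, k(2))) = -1092 + (-2165 + (4 - 6/2)) = -1092 + (-2165 + (4 - 6*1/2)) = -1092 + (-2165 + (4 - 3)) = -1092 + (-2165 + 1) = -1092 - 2164 = -3256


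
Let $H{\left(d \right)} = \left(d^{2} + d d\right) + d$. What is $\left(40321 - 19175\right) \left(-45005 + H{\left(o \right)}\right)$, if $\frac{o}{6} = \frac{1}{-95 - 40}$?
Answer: $- \frac{1927145087222}{2025} \approx -9.5168 \cdot 10^{8}$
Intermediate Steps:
$o = - \frac{2}{45}$ ($o = \frac{6}{-95 - 40} = \frac{6}{-135} = 6 \left(- \frac{1}{135}\right) = - \frac{2}{45} \approx -0.044444$)
$H{\left(d \right)} = d + 2 d^{2}$ ($H{\left(d \right)} = \left(d^{2} + d^{2}\right) + d = 2 d^{2} + d = d + 2 d^{2}$)
$\left(40321 - 19175\right) \left(-45005 + H{\left(o \right)}\right) = \left(40321 - 19175\right) \left(-45005 - \frac{2 \left(1 + 2 \left(- \frac{2}{45}\right)\right)}{45}\right) = 21146 \left(-45005 - \frac{2 \left(1 - \frac{4}{45}\right)}{45}\right) = 21146 \left(-45005 - \frac{82}{2025}\right) = 21146 \left(- \frac{91135207}{2025}\right) = - \frac{1927145087222}{2025}$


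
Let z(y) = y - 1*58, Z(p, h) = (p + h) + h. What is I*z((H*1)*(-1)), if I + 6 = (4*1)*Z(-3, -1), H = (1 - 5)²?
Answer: 1924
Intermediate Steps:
H = 16 (H = (-4)² = 16)
Z(p, h) = p + 2*h (Z(p, h) = (h + p) + h = p + 2*h)
I = -26 (I = -6 + (4*1)*(-3 + 2*(-1)) = -6 + 4*(-3 - 2) = -6 + 4*(-5) = -6 - 20 = -26)
z(y) = -58 + y (z(y) = y - 58 = -58 + y)
I*z((H*1)*(-1)) = -26*(-58 + (16*1)*(-1)) = -26*(-58 + 16*(-1)) = -26*(-58 - 16) = -26*(-74) = 1924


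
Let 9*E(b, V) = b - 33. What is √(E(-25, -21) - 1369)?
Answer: I*√12379/3 ≈ 37.087*I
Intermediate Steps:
E(b, V) = -11/3 + b/9 (E(b, V) = (b - 33)/9 = (-33 + b)/9 = -11/3 + b/9)
√(E(-25, -21) - 1369) = √((-11/3 + (⅑)*(-25)) - 1369) = √((-11/3 - 25/9) - 1369) = √(-58/9 - 1369) = √(-12379/9) = I*√12379/3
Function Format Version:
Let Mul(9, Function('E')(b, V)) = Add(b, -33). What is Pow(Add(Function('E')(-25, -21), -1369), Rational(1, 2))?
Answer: Mul(Rational(1, 3), I, Pow(12379, Rational(1, 2))) ≈ Mul(37.087, I)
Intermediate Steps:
Function('E')(b, V) = Add(Rational(-11, 3), Mul(Rational(1, 9), b)) (Function('E')(b, V) = Mul(Rational(1, 9), Add(b, -33)) = Mul(Rational(1, 9), Add(-33, b)) = Add(Rational(-11, 3), Mul(Rational(1, 9), b)))
Pow(Add(Function('E')(-25, -21), -1369), Rational(1, 2)) = Pow(Add(Add(Rational(-11, 3), Mul(Rational(1, 9), -25)), -1369), Rational(1, 2)) = Pow(Add(Add(Rational(-11, 3), Rational(-25, 9)), -1369), Rational(1, 2)) = Pow(Add(Rational(-58, 9), -1369), Rational(1, 2)) = Pow(Rational(-12379, 9), Rational(1, 2)) = Mul(Rational(1, 3), I, Pow(12379, Rational(1, 2)))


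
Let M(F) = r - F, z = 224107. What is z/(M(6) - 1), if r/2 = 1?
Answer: -224107/5 ≈ -44821.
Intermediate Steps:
r = 2 (r = 2*1 = 2)
M(F) = 2 - F
z/(M(6) - 1) = 224107/((2 - 1*6) - 1) = 224107/((2 - 6) - 1) = 224107/(-4 - 1) = 224107/(-5) = -⅕*224107 = -224107/5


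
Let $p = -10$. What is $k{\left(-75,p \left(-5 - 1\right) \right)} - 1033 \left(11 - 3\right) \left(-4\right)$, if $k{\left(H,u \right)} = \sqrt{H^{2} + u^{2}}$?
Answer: $33056 + 15 \sqrt{41} \approx 33152.0$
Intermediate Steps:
$k{\left(-75,p \left(-5 - 1\right) \right)} - 1033 \left(11 - 3\right) \left(-4\right) = \sqrt{\left(-75\right)^{2} + \left(- 10 \left(-5 - 1\right)\right)^{2}} - 1033 \left(11 - 3\right) \left(-4\right) = \sqrt{5625 + \left(\left(-10\right) \left(-6\right)\right)^{2}} - 1033 \cdot 8 \left(-4\right) = \sqrt{5625 + 60^{2}} - 1033 \left(-32\right) = \sqrt{5625 + 3600} - -33056 = \sqrt{9225} + 33056 = 15 \sqrt{41} + 33056 = 33056 + 15 \sqrt{41}$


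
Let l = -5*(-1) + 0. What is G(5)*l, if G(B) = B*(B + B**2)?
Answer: 750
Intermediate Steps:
l = 5 (l = 5 + 0 = 5)
G(5)*l = (5**2*(1 + 5))*5 = (25*6)*5 = 150*5 = 750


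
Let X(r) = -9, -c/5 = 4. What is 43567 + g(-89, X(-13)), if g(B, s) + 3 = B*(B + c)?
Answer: 53265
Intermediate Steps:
c = -20 (c = -5*4 = -20)
g(B, s) = -3 + B*(-20 + B) (g(B, s) = -3 + B*(B - 20) = -3 + B*(-20 + B))
43567 + g(-89, X(-13)) = 43567 + (-3 + (-89)² - 20*(-89)) = 43567 + (-3 + 7921 + 1780) = 43567 + 9698 = 53265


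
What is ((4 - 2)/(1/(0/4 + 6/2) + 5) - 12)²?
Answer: 8649/64 ≈ 135.14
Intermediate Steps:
((4 - 2)/(1/(0/4 + 6/2) + 5) - 12)² = (2/(1/(0*(¼) + 6*(½)) + 5) - 12)² = (2/(1/(0 + 3) + 5) - 12)² = (2/(1/3 + 5) - 12)² = (2/(⅓ + 5) - 12)² = (2/(16/3) - 12)² = (2*(3/16) - 12)² = (3/8 - 12)² = (-93/8)² = 8649/64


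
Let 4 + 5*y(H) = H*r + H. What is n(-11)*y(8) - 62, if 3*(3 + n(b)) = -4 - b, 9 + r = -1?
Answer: -778/15 ≈ -51.867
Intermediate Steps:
r = -10 (r = -9 - 1 = -10)
y(H) = -4/5 - 9*H/5 (y(H) = -4/5 + (H*(-10) + H)/5 = -4/5 + (-10*H + H)/5 = -4/5 + (-9*H)/5 = -4/5 - 9*H/5)
n(b) = -13/3 - b/3 (n(b) = -3 + (-4 - b)/3 = -3 + (-4/3 - b/3) = -13/3 - b/3)
n(-11)*y(8) - 62 = (-13/3 - 1/3*(-11))*(-4/5 - 9/5*8) - 62 = (-13/3 + 11/3)*(-4/5 - 72/5) - 62 = -2/3*(-76/5) - 62 = 152/15 - 62 = -778/15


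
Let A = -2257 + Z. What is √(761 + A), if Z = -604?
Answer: 10*I*√21 ≈ 45.826*I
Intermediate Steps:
A = -2861 (A = -2257 - 604 = -2861)
√(761 + A) = √(761 - 2861) = √(-2100) = 10*I*√21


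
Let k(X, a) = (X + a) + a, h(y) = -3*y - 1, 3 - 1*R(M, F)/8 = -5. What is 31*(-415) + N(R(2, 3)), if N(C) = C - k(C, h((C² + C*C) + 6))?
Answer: 36325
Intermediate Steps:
R(M, F) = 64 (R(M, F) = 24 - 8*(-5) = 24 + 40 = 64)
h(y) = -1 - 3*y
k(X, a) = X + 2*a
N(C) = 38 + 12*C² (N(C) = C - (C + 2*(-1 - 3*((C² + C*C) + 6))) = C - (C + 2*(-1 - 3*((C² + C²) + 6))) = C - (C + 2*(-1 - 3*(2*C² + 6))) = C - (C + 2*(-1 - 3*(6 + 2*C²))) = C - (C + 2*(-1 + (-18 - 6*C²))) = C - (C + 2*(-19 - 6*C²)) = C - (C + (-38 - 12*C²)) = C - (-38 + C - 12*C²) = C + (38 - C + 12*C²) = 38 + 12*C²)
31*(-415) + N(R(2, 3)) = 31*(-415) + (38 + 12*64²) = -12865 + (38 + 12*4096) = -12865 + (38 + 49152) = -12865 + 49190 = 36325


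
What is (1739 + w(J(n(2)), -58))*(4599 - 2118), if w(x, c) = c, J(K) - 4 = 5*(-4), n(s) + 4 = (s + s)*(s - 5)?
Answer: 4170561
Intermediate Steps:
n(s) = -4 + 2*s*(-5 + s) (n(s) = -4 + (s + s)*(s - 5) = -4 + (2*s)*(-5 + s) = -4 + 2*s*(-5 + s))
J(K) = -16 (J(K) = 4 + 5*(-4) = 4 - 20 = -16)
(1739 + w(J(n(2)), -58))*(4599 - 2118) = (1739 - 58)*(4599 - 2118) = 1681*2481 = 4170561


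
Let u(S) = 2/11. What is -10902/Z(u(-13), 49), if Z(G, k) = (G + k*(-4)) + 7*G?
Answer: 59961/1070 ≈ 56.038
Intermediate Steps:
u(S) = 2/11 (u(S) = 2*(1/11) = 2/11)
Z(G, k) = -4*k + 8*G (Z(G, k) = (G - 4*k) + 7*G = -4*k + 8*G)
-10902/Z(u(-13), 49) = -10902/(-4*49 + 8*(2/11)) = -10902/(-196 + 16/11) = -10902/(-2140/11) = -10902*(-11/2140) = 59961/1070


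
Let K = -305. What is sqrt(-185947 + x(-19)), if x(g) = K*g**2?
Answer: 2*I*sqrt(74013) ≈ 544.11*I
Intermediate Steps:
x(g) = -305*g**2
sqrt(-185947 + x(-19)) = sqrt(-185947 - 305*(-19)**2) = sqrt(-185947 - 305*361) = sqrt(-185947 - 110105) = sqrt(-296052) = 2*I*sqrt(74013)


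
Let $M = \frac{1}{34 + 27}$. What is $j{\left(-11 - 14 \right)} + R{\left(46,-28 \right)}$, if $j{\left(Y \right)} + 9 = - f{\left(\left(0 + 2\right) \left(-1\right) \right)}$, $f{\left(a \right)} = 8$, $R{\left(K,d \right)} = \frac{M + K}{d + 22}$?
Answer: $- \frac{9029}{366} \approx -24.669$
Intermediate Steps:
$M = \frac{1}{61} \approx 0.016393$
$R{\left(K,d \right)} = \frac{\frac{1}{61} + K}{22 + d}$ ($R{\left(K,d \right)} = \frac{\frac{1}{61} + K}{d + 22} = \frac{\frac{1}{61} + K}{22 + d}$)
$j{\left(Y \right)} = -17$ ($j{\left(Y \right)} = -9 - 8 = -17$)
$j{\left(-11 - 14 \right)} + R{\left(46,-28 \right)} = -17 + \frac{\frac{1}{61} + 46}{22 - 28} = -17 + \frac{1}{-6} \cdot \frac{2807}{61} = -17 - \frac{2807}{366} = - \frac{9029}{366}$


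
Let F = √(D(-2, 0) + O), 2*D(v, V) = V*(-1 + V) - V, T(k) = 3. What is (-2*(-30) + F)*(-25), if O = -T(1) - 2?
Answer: -1500 - 25*I*√5 ≈ -1500.0 - 55.902*I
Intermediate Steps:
O = -5 (O = -1*3 - 2 = -3 - 2 = -5)
D(v, V) = -V/2 + V*(-1 + V)/2 (D(v, V) = (V*(-1 + V) - V)/2 = (-V + V*(-1 + V))/2 = -V/2 + V*(-1 + V)/2)
F = I*√5 (F = √((½)*0*(-2 + 0) - 5) = √((½)*0*(-2) - 5) = √(0 - 5) = √(-5) = I*√5 ≈ 2.2361*I)
(-2*(-30) + F)*(-25) = (-2*(-30) + I*√5)*(-25) = (60 + I*√5)*(-25) = -1500 - 25*I*√5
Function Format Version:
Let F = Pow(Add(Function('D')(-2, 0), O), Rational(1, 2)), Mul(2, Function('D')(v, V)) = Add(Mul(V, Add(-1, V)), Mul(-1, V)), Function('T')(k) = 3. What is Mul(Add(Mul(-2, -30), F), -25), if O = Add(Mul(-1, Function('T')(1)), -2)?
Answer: Add(-1500, Mul(-25, I, Pow(5, Rational(1, 2)))) ≈ Add(-1500.0, Mul(-55.902, I))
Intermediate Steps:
O = -5 (O = Add(Mul(-1, 3), -2) = Add(-3, -2) = -5)
Function('D')(v, V) = Add(Mul(Rational(-1, 2), V), Mul(Rational(1, 2), V, Add(-1, V))) (Function('D')(v, V) = Mul(Rational(1, 2), Add(Mul(V, Add(-1, V)), Mul(-1, V))) = Mul(Rational(1, 2), Add(Mul(-1, V), Mul(V, Add(-1, V)))) = Add(Mul(Rational(-1, 2), V), Mul(Rational(1, 2), V, Add(-1, V))))
F = Mul(I, Pow(5, Rational(1, 2))) (F = Pow(Add(Mul(Rational(1, 2), 0, Add(-2, 0)), -5), Rational(1, 2)) = Pow(Add(Mul(Rational(1, 2), 0, -2), -5), Rational(1, 2)) = Pow(Add(0, -5), Rational(1, 2)) = Pow(-5, Rational(1, 2)) = Mul(I, Pow(5, Rational(1, 2))) ≈ Mul(2.2361, I))
Mul(Add(Mul(-2, -30), F), -25) = Mul(Add(Mul(-2, -30), Mul(I, Pow(5, Rational(1, 2)))), -25) = Mul(Add(60, Mul(I, Pow(5, Rational(1, 2)))), -25) = Add(-1500, Mul(-25, I, Pow(5, Rational(1, 2))))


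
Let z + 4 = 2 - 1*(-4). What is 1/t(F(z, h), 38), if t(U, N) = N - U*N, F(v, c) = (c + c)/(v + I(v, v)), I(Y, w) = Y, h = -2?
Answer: 1/76 ≈ 0.013158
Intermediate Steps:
z = 2 (z = -4 + (2 - 1*(-4)) = -4 + (2 + 4) = -4 + 6 = 2)
F(v, c) = c/v (F(v, c) = (c + c)/(v + v) = (2*c)/((2*v)) = (2*c)*(1/(2*v)) = c/v)
t(U, N) = N - N*U
1/t(F(z, h), 38) = 1/(38*(1 - (-2)/2)) = 1/(38*(1 - 1*(-1))) = 1/(38*(1 + 1)) = 1/(38*2) = 1/76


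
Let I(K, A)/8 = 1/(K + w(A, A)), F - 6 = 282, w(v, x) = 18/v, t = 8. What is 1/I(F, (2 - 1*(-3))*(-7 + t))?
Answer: 729/20 ≈ 36.450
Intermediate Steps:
F = 288 (F = 6 + 282 = 288)
I(K, A) = 8/(K + 18/A)
1/I(F, (2 - 1*(-3))*(-7 + t)) = 1/(8*((2 - 1*(-3))*(-7 + 8))/(18 + ((2 - 1*(-3))*(-7 + 8))*288)) = 1/(8*((2 + 3)*1)/(18 + ((2 + 3)*1)*288)) = 1/(8*(5*1)/(18 + (5*1)*288)) = 1/(8*5/(18 + 5*288)) = 1/(8*5/(18 + 1440)) = 1/(8*5/1458) = 1/(8*5*(1/1458)) = 1/(20/729) = 729/20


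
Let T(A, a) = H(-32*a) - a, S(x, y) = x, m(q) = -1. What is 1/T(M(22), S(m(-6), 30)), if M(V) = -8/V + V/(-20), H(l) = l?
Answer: 1/33 ≈ 0.030303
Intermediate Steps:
M(V) = -8/V - V/20 (M(V) = -8/V + V*(-1/20) = -8/V - V/20)
T(A, a) = -33*a (T(A, a) = -32*a - a = -33*a)
1/T(M(22), S(m(-6), 30)) = 1/(-33*(-1)) = 1/33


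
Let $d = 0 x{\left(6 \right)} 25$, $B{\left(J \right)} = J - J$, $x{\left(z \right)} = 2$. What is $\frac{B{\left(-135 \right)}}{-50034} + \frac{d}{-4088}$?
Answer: $0$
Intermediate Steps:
$B{\left(J \right)} = 0$
$d = 0$ ($d = 0 \cdot 2 \cdot 25 = 0 \cdot 25 = 0$)
$\frac{B{\left(-135 \right)}}{-50034} + \frac{d}{-4088} = \frac{0}{-50034} + \frac{0}{-4088} = 0 \left(- \frac{1}{50034}\right) + 0 \left(- \frac{1}{4088}\right) = 0 + 0 = 0$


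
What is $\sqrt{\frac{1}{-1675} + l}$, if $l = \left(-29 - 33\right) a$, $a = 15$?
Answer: $\frac{i \sqrt{104369317}}{335} \approx 30.496 i$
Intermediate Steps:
$l = -930$ ($l = \left(-29 - 33\right) 15 = \left(-62\right) 15 = -930$)
$\sqrt{\frac{1}{-1675} + l} = \sqrt{\frac{1}{-1675} - 930} = \sqrt{- \frac{1}{1675} - 930} = \sqrt{- \frac{1557751}{1675}} = \frac{i \sqrt{104369317}}{335}$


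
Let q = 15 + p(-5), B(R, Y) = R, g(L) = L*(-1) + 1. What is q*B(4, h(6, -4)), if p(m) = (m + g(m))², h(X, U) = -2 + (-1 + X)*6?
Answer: 64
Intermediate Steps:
g(L) = 1 - L (g(L) = -L + 1 = 1 - L)
h(X, U) = -8 + 6*X (h(X, U) = -2 + (-6 + 6*X) = -8 + 6*X)
p(m) = 1 (p(m) = (m + (1 - m))² = 1² = 1)
q = 16 (q = 15 + 1 = 16)
q*B(4, h(6, -4)) = 16*4 = 64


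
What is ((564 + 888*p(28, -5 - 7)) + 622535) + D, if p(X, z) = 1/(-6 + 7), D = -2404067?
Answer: -1780080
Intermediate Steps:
p(X, z) = 1 (p(X, z) = 1/1 = 1)
((564 + 888*p(28, -5 - 7)) + 622535) + D = ((564 + 888*1) + 622535) - 2404067 = ((564 + 888) + 622535) - 2404067 = (1452 + 622535) - 2404067 = 623987 - 2404067 = -1780080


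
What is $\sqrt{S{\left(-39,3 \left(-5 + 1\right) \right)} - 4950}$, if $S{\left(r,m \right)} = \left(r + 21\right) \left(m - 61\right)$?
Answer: $6 i \sqrt{101} \approx 60.299 i$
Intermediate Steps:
$S{\left(r,m \right)} = \left(-61 + m\right) \left(21 + r\right)$ ($S{\left(r,m \right)} = \left(21 + r\right) \left(-61 + m\right) = \left(-61 + m\right) \left(21 + r\right)$)
$\sqrt{S{\left(-39,3 \left(-5 + 1\right) \right)} - 4950} = \sqrt{\left(-1281 - -2379 + 21 \cdot 3 \left(-5 + 1\right) + 3 \left(-5 + 1\right) \left(-39\right)\right) - 4950} = \sqrt{\left(-1281 + 2379 + 21 \cdot 3 \left(-4\right) + 3 \left(-4\right) \left(-39\right)\right) - 4950} = \sqrt{\left(-1281 + 2379 + 21 \left(-12\right) - -468\right) - 4950} = \sqrt{\left(-1281 + 2379 - 252 + 468\right) - 4950} = \sqrt{1314 - 4950} = \sqrt{-3636} = 6 i \sqrt{101}$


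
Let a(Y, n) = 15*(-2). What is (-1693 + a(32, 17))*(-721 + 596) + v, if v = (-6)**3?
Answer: 215159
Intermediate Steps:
a(Y, n) = -30
v = -216
(-1693 + a(32, 17))*(-721 + 596) + v = (-1693 - 30)*(-721 + 596) - 216 = -1723*(-125) - 216 = 215375 - 216 = 215159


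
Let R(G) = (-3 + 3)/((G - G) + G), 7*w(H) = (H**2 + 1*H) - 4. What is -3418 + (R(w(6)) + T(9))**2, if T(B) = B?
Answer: -3337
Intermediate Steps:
w(H) = -4/7 + H/7 + H**2/7 (w(H) = ((H**2 + 1*H) - 4)/7 = ((H**2 + H) - 4)/7 = ((H + H**2) - 4)/7 = (-4 + H + H**2)/7 = -4/7 + H/7 + H**2/7)
R(G) = 0 (R(G) = 0/(0 + G) = 0/G = 0)
-3418 + (R(w(6)) + T(9))**2 = -3418 + (0 + 9)**2 = -3418 + 9**2 = -3418 + 81 = -3337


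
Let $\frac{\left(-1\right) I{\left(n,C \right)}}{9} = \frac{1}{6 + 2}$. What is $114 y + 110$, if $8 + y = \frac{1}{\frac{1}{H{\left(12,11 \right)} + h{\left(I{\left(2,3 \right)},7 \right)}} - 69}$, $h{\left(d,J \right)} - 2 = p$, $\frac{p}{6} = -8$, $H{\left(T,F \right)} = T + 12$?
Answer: $- \frac{1220746}{1519} \approx -803.65$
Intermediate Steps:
$H{\left(T,F \right)} = 12 + T$
$I{\left(n,C \right)} = - \frac{9}{8}$ ($I{\left(n,C \right)} = - \frac{9}{6 + 2} = - \frac{9}{8}$)
$p = -48$ ($p = 6 \left(-8\right) = -48$)
$h{\left(d,J \right)} = -46$ ($h{\left(d,J \right)} = 2 - 48 = -46$)
$y = - \frac{12174}{1519}$ ($y = -8 + \frac{1}{\frac{1}{\left(12 + 12\right) - 46} - 69} = -8 + \frac{1}{\frac{1}{24 - 46} - 69} = -8 + \frac{1}{\frac{1}{-22} - 69} = -8 + \frac{1}{- \frac{1}{22} - 69} = -8 + \frac{1}{- \frac{1519}{22}} = -8 - \frac{22}{1519} = - \frac{12174}{1519} \approx -8.0145$)
$114 y + 110 = 114 \left(- \frac{12174}{1519}\right) + 110 = - \frac{1387836}{1519} + 110 = - \frac{1220746}{1519}$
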